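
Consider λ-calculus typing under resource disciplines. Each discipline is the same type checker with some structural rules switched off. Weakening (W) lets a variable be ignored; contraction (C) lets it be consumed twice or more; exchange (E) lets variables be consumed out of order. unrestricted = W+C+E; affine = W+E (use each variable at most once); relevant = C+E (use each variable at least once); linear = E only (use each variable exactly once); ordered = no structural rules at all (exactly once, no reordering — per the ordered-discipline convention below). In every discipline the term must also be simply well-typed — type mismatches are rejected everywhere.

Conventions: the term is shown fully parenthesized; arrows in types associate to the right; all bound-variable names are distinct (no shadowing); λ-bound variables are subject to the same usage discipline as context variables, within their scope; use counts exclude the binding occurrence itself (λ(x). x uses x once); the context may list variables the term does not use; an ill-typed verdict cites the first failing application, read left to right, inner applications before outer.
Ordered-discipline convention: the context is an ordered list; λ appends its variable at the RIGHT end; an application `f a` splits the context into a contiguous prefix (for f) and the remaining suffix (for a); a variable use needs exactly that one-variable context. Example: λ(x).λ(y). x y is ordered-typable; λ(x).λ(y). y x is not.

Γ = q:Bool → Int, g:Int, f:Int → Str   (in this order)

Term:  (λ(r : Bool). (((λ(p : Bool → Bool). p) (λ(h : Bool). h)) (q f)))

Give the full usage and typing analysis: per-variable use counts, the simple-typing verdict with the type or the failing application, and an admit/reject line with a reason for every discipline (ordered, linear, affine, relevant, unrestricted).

variable uses: q=1; g=0; f=1; r (bound)=0; p (bound)=1; h (bound)=1
order of uses: p, h, q, f
typing: ill-typed: argument of type Int → Str where Bool is required
ordered ✗ (not simply typable)
linear ✗ (fails simple typing)
affine ✗ (a type mismatch blocks all five)
relevant ✗ (the type mismatch rejects it)
unrestricted ✗ (not simply typable)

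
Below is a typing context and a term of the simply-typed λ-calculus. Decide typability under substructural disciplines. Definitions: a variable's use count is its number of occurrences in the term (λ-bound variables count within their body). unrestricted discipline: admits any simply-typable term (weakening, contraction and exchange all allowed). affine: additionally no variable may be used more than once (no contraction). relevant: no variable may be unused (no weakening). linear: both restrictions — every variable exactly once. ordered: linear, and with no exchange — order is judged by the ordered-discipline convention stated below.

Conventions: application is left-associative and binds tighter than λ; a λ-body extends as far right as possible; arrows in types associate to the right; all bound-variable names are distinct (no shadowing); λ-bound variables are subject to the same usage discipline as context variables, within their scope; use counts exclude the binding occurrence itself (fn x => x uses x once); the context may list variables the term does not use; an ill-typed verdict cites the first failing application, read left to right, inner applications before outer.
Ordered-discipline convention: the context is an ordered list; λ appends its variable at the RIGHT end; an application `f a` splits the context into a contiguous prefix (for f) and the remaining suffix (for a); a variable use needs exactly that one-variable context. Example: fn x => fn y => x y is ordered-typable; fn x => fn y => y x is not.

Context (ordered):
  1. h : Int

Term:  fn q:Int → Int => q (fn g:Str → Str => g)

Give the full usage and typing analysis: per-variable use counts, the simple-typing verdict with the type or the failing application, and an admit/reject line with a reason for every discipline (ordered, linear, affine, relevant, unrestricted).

counts: h: 0×, q (λ-bound): 1×, g (λ-bound): 1×
left-to-right use order: q, g
typing: ill-typed: a function awaiting Int gets (Str → Str) → Str → Str
ordered ✗ (a type mismatch blocks all five)
linear ✗ (the type mismatch rejects it)
affine ✗ (not simply typable)
relevant ✗ (fails simple typing)
unrestricted ✗ (a type mismatch blocks all five)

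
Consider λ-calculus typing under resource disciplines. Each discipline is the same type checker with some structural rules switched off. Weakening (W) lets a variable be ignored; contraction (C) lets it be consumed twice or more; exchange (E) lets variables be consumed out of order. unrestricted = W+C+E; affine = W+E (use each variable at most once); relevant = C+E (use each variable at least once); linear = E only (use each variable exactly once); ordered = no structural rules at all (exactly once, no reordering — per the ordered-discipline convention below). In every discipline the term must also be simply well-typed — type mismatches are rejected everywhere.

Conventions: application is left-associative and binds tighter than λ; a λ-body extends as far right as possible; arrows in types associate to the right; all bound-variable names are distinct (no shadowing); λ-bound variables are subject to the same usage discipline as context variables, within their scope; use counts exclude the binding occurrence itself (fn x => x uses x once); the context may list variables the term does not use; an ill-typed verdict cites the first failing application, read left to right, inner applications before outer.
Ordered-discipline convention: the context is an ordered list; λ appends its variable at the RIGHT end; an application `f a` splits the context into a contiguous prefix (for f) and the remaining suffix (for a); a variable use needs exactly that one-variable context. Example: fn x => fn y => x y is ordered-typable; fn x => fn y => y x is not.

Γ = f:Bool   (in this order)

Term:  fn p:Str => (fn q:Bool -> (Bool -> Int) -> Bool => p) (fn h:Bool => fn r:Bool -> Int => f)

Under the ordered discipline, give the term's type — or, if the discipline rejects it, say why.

not well-typed under ordered — unused: q, h, r — weakening required
variable uses: f=1, p (λ-bound)=1, q (λ-bound)=0, h (λ-bound)=0, r (λ-bound)=0
uses in reading order: p, f
typing: well-typed at Str -> Str
all disciplines: ordered ✗, linear ✗, affine ✓, relevant ✗, unrestricted ✓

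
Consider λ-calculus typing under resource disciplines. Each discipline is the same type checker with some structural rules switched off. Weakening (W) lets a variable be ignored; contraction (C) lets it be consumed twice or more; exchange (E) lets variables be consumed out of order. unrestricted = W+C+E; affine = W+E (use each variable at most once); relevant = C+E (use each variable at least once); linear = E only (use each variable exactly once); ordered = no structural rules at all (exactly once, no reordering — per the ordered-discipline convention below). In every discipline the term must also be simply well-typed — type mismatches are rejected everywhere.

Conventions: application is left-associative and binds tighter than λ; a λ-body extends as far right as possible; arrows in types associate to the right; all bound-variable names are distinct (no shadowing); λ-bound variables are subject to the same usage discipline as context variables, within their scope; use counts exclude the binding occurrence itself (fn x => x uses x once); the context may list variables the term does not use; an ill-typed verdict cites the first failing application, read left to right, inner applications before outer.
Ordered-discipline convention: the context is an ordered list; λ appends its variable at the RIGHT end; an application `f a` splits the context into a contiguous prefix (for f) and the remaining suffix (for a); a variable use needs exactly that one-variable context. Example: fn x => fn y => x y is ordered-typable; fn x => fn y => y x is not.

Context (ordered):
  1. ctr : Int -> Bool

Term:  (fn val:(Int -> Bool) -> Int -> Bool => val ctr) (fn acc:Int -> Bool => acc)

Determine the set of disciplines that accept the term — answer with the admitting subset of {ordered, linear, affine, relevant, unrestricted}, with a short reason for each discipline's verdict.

admitted by: linear, affine, relevant, unrestricted
usage: ctr=1; val (bound)=1; acc (bound)=1
use order (left to right): val, ctr, acc
typing: well-typed at Int -> Bool
ordered ✗ (no contiguous prefix/suffix split fits val, ctr, acc)
linear ✓ (exactly-once usage across ctr, val, acc)
affine ✓ (none of ctr, val, acc used more than once)
relevant ✓ (at least one use each (ctr, val, acc))
unrestricted ✓ (type-checks (Int -> Bool) and nothing is barred)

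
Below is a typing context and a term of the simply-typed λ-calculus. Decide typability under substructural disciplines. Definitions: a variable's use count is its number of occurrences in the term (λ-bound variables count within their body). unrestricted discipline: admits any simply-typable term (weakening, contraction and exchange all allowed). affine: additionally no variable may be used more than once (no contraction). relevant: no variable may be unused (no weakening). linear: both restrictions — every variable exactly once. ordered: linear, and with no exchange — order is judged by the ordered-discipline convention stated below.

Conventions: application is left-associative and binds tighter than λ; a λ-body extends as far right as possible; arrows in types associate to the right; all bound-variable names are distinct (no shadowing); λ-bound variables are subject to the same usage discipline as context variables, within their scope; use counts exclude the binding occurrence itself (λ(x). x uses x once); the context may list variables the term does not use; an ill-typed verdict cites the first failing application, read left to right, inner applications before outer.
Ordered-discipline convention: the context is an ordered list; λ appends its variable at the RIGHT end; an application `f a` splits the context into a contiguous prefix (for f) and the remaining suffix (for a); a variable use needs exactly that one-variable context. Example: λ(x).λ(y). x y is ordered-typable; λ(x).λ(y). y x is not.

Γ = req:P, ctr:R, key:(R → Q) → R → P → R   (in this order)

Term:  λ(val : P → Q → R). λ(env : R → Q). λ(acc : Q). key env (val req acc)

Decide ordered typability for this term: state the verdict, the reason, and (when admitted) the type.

no — ctr never used (weakening)
use counts: req: 1, ctr: 0, key: 1, val [bound]: 1, env [bound]: 1, acc [bound]: 1
use order (left to right): key, env, val, req, acc
typing: ✓ — (P → Q → R) → (R → Q) → Q → P → R
all disciplines: ordered ✗ | linear ✗ | affine ✓ | relevant ✗ | unrestricted ✓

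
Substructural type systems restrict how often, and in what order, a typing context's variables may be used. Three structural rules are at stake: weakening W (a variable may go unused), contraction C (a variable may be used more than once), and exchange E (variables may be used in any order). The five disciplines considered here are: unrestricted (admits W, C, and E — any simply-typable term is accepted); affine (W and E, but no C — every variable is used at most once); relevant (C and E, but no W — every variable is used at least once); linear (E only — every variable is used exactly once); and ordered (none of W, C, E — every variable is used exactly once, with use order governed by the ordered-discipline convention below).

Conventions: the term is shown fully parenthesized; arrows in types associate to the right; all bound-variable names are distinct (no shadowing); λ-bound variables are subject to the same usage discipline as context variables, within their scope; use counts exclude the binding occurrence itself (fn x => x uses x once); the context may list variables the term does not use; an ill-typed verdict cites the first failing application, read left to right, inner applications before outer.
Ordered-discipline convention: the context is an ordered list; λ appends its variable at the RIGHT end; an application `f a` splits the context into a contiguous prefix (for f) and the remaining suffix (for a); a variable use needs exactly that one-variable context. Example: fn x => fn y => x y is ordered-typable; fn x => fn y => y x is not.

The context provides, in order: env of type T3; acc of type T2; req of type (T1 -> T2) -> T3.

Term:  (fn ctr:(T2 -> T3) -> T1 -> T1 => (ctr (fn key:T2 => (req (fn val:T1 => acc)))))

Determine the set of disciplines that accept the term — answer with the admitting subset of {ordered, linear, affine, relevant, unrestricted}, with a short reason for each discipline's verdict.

admitting disciplines: affine, unrestricted
counts: env: 0×, acc: 1×, req: 1×, ctr [bound]: 1×, key [bound]: 0×, val [bound]: 0×
order of uses: ctr, req, acc
typing: well-typed at ((T2 -> T3) -> T1 -> T1) -> T1 -> T1
ordered: ✗ — env, key, val left unused
linear: ✗ — env, key, val left unused
affine: ✓ — no duplicate uses among env, acc, req, ctr, key, val
relevant: ✗ — env, key, val left unused
unrestricted: ✓ — type-checks (((T2 -> T3) -> T1 -> T1) -> T1 -> T1) and nothing is barred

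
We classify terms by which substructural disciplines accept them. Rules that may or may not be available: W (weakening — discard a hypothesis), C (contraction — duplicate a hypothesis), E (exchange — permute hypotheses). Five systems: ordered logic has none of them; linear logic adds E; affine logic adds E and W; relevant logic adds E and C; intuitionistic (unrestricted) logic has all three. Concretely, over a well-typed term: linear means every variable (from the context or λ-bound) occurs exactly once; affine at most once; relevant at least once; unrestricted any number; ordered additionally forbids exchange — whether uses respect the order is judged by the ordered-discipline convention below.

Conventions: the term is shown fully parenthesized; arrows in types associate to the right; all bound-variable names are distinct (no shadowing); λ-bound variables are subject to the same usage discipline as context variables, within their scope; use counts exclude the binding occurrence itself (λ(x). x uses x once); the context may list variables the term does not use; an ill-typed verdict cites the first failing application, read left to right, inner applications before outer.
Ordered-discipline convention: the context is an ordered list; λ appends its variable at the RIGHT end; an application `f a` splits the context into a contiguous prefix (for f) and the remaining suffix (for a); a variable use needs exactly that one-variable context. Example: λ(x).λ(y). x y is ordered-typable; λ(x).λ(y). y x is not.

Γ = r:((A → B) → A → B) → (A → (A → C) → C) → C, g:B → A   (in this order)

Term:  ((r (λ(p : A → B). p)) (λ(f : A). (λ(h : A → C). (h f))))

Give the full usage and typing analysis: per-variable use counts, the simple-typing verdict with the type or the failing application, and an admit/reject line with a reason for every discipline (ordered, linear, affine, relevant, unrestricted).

variable uses: r: 1×; g: 0×; p (λ-bound): 1×; f (λ-bound): 1×; h (λ-bound): 1×
order of uses: r, p, h, f
typing: ✓ — C
ordered: ✗, g never used (weakening)
linear: ✗, g never used (weakening)
affine: ✓, at most one use each (r, g, p, f, h)
relevant: ✗, g never used (weakening)
unrestricted: ✓, simply typable at C; W, C, E all held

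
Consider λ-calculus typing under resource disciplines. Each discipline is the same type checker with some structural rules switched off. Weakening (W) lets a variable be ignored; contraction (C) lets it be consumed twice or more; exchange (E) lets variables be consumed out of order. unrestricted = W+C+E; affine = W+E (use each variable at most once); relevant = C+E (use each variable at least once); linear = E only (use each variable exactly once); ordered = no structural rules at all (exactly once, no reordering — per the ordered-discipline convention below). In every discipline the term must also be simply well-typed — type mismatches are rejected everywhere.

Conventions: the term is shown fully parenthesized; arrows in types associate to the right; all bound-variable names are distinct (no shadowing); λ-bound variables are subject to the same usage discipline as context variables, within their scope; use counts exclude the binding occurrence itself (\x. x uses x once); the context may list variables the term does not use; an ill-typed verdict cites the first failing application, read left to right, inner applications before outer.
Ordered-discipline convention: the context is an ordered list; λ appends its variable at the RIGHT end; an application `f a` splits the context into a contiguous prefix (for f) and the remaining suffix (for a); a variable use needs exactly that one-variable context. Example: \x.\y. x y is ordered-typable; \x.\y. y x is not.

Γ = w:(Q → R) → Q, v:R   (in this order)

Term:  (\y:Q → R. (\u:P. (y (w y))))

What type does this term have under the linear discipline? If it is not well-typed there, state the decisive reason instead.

not well-typed under linear — needs contraction — y ×2; unused: v, u — weakening required
counts: w ×1; v ×0; y [bound] ×2; u [bound] ×0
use order (left to right): y, w, y
typing: well-typed at (Q → R) → P → R
all disciplines: ordered ✗ | linear ✗ | affine ✗ | relevant ✗ | unrestricted ✓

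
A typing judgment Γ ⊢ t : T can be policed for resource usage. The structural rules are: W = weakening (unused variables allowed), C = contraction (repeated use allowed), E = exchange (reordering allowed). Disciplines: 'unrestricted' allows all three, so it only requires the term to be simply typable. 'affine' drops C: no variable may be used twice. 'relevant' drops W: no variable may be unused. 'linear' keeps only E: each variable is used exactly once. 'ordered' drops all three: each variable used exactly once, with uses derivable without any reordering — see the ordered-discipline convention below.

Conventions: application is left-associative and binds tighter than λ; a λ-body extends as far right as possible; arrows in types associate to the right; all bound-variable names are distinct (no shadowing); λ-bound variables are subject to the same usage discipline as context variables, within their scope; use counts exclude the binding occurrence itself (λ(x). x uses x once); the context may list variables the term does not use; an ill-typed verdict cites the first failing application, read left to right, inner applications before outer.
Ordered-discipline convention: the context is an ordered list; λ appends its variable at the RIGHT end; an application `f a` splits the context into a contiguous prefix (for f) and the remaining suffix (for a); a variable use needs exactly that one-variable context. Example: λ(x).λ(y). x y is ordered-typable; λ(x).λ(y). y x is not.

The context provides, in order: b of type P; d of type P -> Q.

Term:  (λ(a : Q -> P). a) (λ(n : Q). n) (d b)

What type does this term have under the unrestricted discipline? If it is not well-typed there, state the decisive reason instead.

not well-typed under unrestricted — the type mismatch rejects it
use counts: b=1, d=1, a (λ-bound)=1, n (λ-bound)=1
left-to-right use order: a, n, d, b
typing: ill-typed: an argument Q -> Q mismatches the expected Q -> P
summary: ordered ✗, linear ✗, affine ✗, relevant ✗, unrestricted ✗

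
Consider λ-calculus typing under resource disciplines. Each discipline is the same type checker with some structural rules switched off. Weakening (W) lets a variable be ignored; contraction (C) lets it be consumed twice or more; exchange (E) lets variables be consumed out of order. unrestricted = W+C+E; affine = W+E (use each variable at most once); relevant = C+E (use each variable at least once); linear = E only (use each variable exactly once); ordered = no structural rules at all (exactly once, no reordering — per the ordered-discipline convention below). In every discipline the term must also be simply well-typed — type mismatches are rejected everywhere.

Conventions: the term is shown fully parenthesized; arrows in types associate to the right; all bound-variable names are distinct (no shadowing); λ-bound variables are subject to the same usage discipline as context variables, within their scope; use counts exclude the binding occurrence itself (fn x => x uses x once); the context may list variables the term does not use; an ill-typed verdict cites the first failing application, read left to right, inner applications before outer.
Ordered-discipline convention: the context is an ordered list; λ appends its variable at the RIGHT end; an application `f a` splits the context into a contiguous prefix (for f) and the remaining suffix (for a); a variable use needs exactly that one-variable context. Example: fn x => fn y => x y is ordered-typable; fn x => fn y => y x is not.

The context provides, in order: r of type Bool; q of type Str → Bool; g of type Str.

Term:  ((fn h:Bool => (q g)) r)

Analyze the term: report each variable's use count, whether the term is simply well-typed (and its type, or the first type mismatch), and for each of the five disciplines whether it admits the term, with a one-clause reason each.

variable uses: r: 1, q: 1, g: 1, h (λ-bound): 0
left-to-right use order: q, g, r
typing: well-typed — term : Bool
ordered: ✗, h never used (weakening)
linear: ✗, h never used (weakening)
affine: ✓, no duplicate uses among r, q, g, h
relevant: ✗, h never used (weakening)
unrestricted: ✓, well-typed at Bool; no restrictions here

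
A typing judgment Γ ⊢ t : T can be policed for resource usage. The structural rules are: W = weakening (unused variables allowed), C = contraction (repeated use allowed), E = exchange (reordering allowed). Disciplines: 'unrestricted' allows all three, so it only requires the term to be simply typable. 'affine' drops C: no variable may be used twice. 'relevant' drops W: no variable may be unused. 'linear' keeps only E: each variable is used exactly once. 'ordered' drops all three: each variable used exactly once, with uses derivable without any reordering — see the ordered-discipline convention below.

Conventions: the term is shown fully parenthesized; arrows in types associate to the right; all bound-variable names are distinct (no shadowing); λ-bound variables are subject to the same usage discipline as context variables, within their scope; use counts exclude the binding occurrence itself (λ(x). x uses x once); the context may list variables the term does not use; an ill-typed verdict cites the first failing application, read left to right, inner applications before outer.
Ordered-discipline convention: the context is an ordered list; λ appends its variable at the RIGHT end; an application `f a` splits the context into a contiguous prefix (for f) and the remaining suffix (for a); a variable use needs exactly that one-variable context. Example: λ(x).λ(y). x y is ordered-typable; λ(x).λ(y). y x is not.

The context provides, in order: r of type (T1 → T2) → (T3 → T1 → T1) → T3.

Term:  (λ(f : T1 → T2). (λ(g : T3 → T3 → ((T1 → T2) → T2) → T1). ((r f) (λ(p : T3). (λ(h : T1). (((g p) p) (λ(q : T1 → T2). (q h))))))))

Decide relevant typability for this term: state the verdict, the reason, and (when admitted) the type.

yes — every one of r, f, g, p, h, q appears; term : (T1 → T2) → (T3 → T3 → ((T1 → T2) → T2) → T1) → T3
counts: r: 1×, f (bound): 1×, g (bound): 1×, p (bound): 2×, h (bound): 1×, q (bound): 1×
uses in reading order: r, f, g, p, p, q, h
typing: well-typed — term : (T1 → T2) → (T3 → T3 → ((T1 → T2) → T2) → T1) → T3
summary: ordered ✗; linear ✗; affine ✗; relevant ✓; unrestricted ✓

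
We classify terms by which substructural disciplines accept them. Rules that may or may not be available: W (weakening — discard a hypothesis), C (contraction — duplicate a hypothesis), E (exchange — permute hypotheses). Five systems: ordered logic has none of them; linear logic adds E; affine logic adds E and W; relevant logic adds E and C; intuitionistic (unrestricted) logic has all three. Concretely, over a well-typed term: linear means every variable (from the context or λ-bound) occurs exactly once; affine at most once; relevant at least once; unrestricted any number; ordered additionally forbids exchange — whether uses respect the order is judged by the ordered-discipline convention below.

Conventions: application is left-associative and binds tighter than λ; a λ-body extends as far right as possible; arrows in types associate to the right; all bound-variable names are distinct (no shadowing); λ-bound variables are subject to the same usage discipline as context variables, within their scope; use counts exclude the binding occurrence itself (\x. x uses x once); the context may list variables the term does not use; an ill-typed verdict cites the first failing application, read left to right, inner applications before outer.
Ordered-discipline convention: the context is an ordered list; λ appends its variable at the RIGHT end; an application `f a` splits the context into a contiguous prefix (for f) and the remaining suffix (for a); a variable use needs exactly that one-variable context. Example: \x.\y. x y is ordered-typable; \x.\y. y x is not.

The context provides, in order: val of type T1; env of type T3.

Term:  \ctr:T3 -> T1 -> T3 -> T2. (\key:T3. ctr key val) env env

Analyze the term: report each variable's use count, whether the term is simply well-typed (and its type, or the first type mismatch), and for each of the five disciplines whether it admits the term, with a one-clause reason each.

variable uses: val=1, env=2, ctr [bound]=1, key [bound]=1
use order (left to right): ctr, key, val, env, env
typing: the term checks, with type (T3 -> T1 -> T3 -> T2) -> T2
ordered: ✗ — uses contraction: env ×2
linear: ✗ — uses contraction: env ×2
affine: ✗ — uses contraction: env ×2
relevant: ✓ — val, env, ctr, key: all used, weakening unneeded
unrestricted: ✓ — typability at (T3 -> T1 -> T3 -> T2) -> T2 is all that's needed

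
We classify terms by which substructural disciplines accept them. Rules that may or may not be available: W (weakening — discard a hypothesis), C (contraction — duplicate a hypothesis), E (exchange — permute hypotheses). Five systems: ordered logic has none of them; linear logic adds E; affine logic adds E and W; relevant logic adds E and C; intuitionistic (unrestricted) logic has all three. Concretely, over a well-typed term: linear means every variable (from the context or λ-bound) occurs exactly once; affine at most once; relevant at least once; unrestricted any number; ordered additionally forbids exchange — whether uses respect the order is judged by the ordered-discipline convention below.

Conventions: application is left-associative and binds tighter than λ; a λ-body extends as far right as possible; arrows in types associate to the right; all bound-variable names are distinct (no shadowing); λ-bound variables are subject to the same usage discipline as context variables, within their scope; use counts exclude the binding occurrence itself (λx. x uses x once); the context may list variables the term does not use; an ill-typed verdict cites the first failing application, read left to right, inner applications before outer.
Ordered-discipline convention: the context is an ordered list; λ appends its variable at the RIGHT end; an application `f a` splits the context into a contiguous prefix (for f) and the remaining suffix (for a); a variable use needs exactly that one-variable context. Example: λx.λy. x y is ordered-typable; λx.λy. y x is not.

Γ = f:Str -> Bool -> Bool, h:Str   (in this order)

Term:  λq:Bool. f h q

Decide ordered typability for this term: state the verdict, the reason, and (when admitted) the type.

yes — f, h, q once each; derivable with no W/C/E; term : Bool -> Bool
use counts: f ×1; h ×1; q [bound] ×1
use order (left to right): f, h, q
typing: well-typed at Bool -> Bool
summary: ordered ✓, linear ✓, affine ✓, relevant ✓, unrestricted ✓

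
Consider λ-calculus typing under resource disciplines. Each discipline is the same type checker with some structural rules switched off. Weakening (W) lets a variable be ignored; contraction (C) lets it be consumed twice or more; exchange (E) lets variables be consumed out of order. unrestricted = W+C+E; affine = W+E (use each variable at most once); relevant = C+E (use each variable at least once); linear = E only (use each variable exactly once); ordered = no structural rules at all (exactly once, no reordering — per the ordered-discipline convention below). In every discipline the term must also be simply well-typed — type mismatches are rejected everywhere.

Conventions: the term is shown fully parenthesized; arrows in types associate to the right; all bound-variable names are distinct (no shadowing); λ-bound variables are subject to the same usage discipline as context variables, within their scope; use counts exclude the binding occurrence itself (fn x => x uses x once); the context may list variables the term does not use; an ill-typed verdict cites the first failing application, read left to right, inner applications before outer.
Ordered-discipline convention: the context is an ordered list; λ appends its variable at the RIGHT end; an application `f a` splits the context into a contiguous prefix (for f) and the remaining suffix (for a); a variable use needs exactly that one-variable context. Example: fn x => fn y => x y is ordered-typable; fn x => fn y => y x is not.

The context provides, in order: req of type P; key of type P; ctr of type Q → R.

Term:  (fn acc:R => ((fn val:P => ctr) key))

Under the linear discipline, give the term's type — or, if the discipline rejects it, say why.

not well-typed under linear — req, acc, val left unused
variable uses: req=0, key=1, ctr=1, acc (λ-bound)=0, val (λ-bound)=0
order of uses: ctr, key
typing: ✓ — R → Q → R
per-discipline verdicts: ordered ✗; linear ✗; affine ✓; relevant ✗; unrestricted ✓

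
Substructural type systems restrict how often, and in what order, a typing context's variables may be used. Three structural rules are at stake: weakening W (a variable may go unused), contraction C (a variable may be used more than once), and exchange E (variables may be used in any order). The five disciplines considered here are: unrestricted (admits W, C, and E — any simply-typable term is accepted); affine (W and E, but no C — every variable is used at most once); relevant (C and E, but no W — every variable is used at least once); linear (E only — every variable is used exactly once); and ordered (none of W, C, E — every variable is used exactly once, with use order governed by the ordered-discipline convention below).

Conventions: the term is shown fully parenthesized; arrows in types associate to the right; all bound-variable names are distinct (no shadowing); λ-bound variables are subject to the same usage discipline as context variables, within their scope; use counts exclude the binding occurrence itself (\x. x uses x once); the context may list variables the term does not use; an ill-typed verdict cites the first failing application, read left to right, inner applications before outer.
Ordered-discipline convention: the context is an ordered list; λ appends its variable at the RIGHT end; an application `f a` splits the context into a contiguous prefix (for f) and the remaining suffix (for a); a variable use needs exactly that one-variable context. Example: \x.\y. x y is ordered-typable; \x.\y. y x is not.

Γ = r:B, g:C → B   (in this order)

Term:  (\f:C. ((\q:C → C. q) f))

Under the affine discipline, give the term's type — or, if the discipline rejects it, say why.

not well-typed under affine — fails simple typing
counts: r: 0, g: 0, f (λ-bound): 1, q (λ-bound): 1
use order (left to right): q, f
typing: ill-typed: a function awaiting C → C gets C
summary: ordered ✗, linear ✗, affine ✗, relevant ✗, unrestricted ✗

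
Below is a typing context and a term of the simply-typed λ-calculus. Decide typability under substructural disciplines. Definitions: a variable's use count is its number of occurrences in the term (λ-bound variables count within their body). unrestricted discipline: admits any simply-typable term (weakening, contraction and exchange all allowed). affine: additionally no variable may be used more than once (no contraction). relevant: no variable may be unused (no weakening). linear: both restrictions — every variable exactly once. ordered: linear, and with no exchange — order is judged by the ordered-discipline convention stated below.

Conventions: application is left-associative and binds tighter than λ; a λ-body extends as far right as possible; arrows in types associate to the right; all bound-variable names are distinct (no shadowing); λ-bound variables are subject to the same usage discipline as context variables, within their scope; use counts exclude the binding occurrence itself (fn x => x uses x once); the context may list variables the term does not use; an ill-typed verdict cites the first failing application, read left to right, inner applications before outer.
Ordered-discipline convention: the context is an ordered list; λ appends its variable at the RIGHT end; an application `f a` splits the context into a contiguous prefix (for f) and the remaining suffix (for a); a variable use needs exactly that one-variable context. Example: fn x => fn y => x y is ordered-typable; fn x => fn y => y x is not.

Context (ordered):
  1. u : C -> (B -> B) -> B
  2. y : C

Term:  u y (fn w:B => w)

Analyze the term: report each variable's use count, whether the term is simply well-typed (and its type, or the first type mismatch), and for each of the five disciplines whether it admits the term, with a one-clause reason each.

usage: u: 1×; y: 1×; w (bound): 1×
order of uses: u, y, w
typing: ✓ — B
ordered: ✓ — u, y, w once each; derivable with no W/C/E
linear: ✓ — u, y, w: one use apiece
affine: ✓ — at most one use each (u, y, w)
relevant: ✓ — every one of u, y, w appears
unrestricted: ✓ — simply typable at B; W, C, E all held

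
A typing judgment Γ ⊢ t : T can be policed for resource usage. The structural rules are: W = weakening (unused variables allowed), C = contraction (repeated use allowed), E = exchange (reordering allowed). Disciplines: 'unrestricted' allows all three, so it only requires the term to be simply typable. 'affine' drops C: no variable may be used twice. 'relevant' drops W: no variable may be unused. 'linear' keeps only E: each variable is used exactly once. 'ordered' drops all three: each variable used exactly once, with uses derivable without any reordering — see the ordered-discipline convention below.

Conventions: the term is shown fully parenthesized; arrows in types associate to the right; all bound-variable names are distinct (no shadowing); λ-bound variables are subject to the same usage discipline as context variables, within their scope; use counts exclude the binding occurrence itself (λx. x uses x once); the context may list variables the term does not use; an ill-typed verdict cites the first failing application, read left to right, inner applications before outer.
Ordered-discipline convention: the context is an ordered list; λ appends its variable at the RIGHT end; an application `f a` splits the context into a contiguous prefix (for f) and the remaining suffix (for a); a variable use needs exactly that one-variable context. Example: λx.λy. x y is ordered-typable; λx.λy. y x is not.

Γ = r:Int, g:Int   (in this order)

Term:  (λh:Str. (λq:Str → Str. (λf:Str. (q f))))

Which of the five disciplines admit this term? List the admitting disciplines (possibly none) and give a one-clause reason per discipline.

admitting disciplines: affine, unrestricted
counts: r=0, g=0, h [bound]=0, q [bound]=1, f [bound]=1
order of uses: q, f
typing: well-typed — term : Str → (Str → Str) → Str → Str
ordered ✗ (unused: r, g, h — weakening required)
linear ✗ (unused: r, g, h — weakening required)
affine ✓ (r, g, h, q, f: no repeats, contraction unneeded)
relevant ✗ (unused: r, g, h — weakening required)
unrestricted ✓ (type-checks (Str → (Str → Str) → Str → Str) and nothing is barred)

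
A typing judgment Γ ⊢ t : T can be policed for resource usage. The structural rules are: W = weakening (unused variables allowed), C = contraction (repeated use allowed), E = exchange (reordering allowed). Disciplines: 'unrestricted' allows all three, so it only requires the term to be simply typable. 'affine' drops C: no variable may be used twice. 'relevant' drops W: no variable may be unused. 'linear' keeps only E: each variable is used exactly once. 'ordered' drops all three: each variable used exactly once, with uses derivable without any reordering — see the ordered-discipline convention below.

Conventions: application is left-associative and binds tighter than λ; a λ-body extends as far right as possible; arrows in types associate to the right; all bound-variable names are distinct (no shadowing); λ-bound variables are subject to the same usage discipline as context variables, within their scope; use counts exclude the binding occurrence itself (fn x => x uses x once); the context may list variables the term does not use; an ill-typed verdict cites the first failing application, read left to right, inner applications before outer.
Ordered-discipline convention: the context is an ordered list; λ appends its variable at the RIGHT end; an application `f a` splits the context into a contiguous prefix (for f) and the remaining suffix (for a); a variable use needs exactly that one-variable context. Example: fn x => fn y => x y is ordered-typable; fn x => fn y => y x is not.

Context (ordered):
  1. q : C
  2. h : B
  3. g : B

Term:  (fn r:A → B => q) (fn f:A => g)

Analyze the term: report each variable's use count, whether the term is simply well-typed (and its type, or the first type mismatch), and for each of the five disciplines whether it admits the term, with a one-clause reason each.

use counts: q: 1; h: 0; g: 1; r [bound]: 0; f [bound]: 0
left-to-right use order: q, g
typing: ✓ — C
ordered: ✗, unused: h, r, f — weakening required
linear: ✗, unused: h, r, f — weakening required
affine: ✓, q, h, g, r, f: no repeats, contraction unneeded
relevant: ✗, unused: h, r, f — weakening required
unrestricted: ✓, type-checks (C) and nothing is barred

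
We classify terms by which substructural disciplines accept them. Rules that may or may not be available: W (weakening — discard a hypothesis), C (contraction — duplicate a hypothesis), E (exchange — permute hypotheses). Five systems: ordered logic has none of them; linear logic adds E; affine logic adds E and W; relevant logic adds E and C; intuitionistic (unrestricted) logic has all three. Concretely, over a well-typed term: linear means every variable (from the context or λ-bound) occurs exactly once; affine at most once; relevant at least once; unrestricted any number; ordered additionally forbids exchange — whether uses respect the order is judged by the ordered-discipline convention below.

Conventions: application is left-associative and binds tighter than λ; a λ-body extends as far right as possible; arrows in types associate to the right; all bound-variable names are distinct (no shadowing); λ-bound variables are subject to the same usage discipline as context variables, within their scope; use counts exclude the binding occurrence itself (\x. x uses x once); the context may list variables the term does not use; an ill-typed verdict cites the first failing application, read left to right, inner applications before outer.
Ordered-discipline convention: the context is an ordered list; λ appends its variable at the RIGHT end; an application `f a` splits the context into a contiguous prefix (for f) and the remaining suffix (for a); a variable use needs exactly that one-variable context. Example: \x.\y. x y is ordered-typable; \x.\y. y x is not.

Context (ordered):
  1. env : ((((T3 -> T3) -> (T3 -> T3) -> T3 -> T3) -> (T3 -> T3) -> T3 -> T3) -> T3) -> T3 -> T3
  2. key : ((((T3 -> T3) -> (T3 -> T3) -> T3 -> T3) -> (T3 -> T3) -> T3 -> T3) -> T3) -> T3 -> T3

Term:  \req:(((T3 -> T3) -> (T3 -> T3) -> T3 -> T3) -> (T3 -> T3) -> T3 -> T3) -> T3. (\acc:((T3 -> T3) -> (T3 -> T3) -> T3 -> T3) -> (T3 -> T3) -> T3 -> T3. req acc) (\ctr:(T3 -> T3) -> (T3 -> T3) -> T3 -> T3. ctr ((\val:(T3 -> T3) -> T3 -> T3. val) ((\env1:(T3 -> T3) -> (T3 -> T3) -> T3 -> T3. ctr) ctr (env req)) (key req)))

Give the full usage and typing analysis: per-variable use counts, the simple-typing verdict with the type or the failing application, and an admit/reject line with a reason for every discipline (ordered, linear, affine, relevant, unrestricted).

usage: env ×1, key ×1, req (λ-bound) ×3, acc (λ-bound) ×1, ctr (λ-bound) ×3, val (λ-bound) ×1, env1 (λ-bound) ×0
order of uses: req, acc, ctr, val, ctr, ctr, env, req, key, req
typing: well-typed — term : ((((T3 -> T3) -> (T3 -> T3) -> T3 -> T3) -> (T3 -> T3) -> T3 -> T3) -> T3) -> T3
ordered ✗ (needs contraction — req ×3, ctr ×3; env1 never used (weakening))
linear ✗ (needs contraction — req ×3, ctr ×3; env1 never used (weakening))
affine ✗ (needs contraction — req ×3, ctr ×3)
relevant ✗ (env1 never used (weakening))
unrestricted ✓ (well-typed at ((((T3 -> T3) -> (T3 -> T3) -> T3 -> T3) -> (T3 -> T3) -> T3 -> T3) -> T3) -> T3; no restrictions here)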